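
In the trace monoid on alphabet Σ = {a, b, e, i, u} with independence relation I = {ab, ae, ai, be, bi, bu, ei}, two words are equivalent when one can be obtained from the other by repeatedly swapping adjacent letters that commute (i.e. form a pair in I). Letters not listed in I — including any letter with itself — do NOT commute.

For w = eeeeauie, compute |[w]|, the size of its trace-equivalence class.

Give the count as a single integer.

10

#0=e has no predecessor
#1=e depends on [0:e]
#2=e depends on [1:e]
#3=e depends on [2:e]
#4=a has no predecessor
#5=u depends on [3:e, 4:a]
#6=i depends on [5:u]
#7=e depends on [5:u]
sources: [0:e, 4:a]
N(rest) = Σ N(rest − s) over sources s of rest; N(one piece) = 1:
  size 1 → [6]=1  [7]=1
  size 2 → [6,7]=2
  size 3 → [5,6,7]=2
  size 4 → [3,5,6,7]=2  [4,5,6,7]=2
  size 5 → [2,3,5,6,7]=2  [3,4,5,6,7]=4
  size 6 → [1,2,3,5,6,7]=2  [2,3,4,5,6,7]=6
  first=0(e) contributes 8
  first=4(a) contributes 2
|[w]| = 10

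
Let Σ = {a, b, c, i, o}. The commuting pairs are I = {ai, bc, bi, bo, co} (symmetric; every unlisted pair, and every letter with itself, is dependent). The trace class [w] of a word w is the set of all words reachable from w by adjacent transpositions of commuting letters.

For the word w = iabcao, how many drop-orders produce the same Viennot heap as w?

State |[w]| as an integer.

5

0(i) covers ∅
1(a) covers ∅
2(b) covers 1:a
3(c) covers 0:i, 1:a
4(a) covers 2:b, 3:c
5(o) covers 4:a
floor of heap: 0:i, 1:a
completions by unplaced set U, small U first (add the entries for U minus each lowest piece of U):
  |U|=1: {5}:1
  |U|=2: {4,5}:1
  |U|=3: {2,4,5}:1  {3,4,5}:1
  |U|=4: {0,3,4,5}:1  {2,3,4,5}:2
  start at 0(i): 2
  start at 1(a): 3
sum over floor = 5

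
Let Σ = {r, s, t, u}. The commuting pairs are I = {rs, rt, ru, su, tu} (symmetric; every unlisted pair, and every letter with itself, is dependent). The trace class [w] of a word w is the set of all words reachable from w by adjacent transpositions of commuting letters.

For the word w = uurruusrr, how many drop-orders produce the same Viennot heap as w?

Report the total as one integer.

630

#0=u has no predecessor
#1=u depends on [0:u]
#2=r has no predecessor
#3=r depends on [2:r]
#4=u depends on [1:u]
#5=u depends on [4:u]
#6=s has no predecessor
#7=r depends on [3:r]
#8=r depends on [7:r]
sources: [0:u, 2:r, 6:s]
N(rest) = Σ N(rest − s) over sources s of rest; N(one piece) = 1:
  size 1 → [5]=1  [6]=1  [8]=1
  size 2 → [4,5]=1  [5,6]=2  [5,8]=2  [6,8]=2  [7,8]=1
  size 3 → [1,4,5]=1  [3,7,8]=1  [4,5,6]=3  [4,5,8]=3  [5,6,8]=6  [5,7,8]=3  [6,7,8]=3
  size 4 → [0,1,4,5]=1  [1,4,5,6]=4  [1,4,5,8]=4  [2,3,7,8]=1  [3,5,7,8]=4  [3,6,7,8]=4  [4,5,6,8]=12  [4,5,7,8]=6  [5,6,7,8]=12
  size 5 → [0,1,4,5,6]=5  [0,1,4,5,8]=5  [1,4,5,6,8]=20  [1,4,5,7,8]=10  [2,3,5,7,8]=5  [2,3,6,7,8]=5  [3,4,5,7,8]=10  [3,5,6,7,8]=20  [4,5,6,7,8]=30
  size 6 → [0,1,4,5,6,8]=30  [0,1,4,5,7,8]=15  [1,3,4,5,7,8]=20  [1,4,5,6,7,8]=60  [2,3,4,5,7,8]=15  [2,3,5,6,7,8]=30  [3,4,5,6,7,8]=60
  size 7 → [0,1,3,4,5,7,8]=35  [0,1,4,5,6,7,8]=105  [1,2,3,4,5,7,8]=35  [1,3,4,5,6,7,8]=140  [2,3,4,5,6,7,8]=105
  first=0(u) contributes 280
  first=2(r) contributes 280
  first=6(s) contributes 70
|[w]| = 630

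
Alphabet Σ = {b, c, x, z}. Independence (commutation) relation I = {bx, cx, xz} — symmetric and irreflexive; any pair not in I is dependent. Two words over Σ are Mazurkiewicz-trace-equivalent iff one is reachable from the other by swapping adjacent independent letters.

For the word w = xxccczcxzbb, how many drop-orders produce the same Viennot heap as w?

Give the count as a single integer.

0(x) covers ∅
1(x) covers 0:x
2(c) covers ∅
3(c) covers 2:c
4(c) covers 3:c
5(z) covers 4:c
6(c) covers 5:z
7(x) covers 1:x
8(z) covers 6:c
9(b) covers 8:z
10(b) covers 9:b
floor of heap: 0:x, 2:c
completions by unplaced set U, small U first (add the entries for U minus each lowest piece of U):
  |U|=1: {7}:1  {10}:1
  |U|=2: {1,7}:1  {7,10}:2  {9,10}:1
  |U|=3: {0,1,7}:1  {1,7,10}:3  {7,9,10}:3  {8,9,10}:1
  |U|=4: {0,1,7,10}:4  {1,7,9,10}:6  {6,8,9,10}:1  {7,8,9,10}:4
  |U|=5: {0,1,7,9,10}:10  {1,7,8,9,10}:10  {5,6,8,9,10}:1  {6,7,8,9,10}:5
  |U|=6: {0,1,7,8,9,10}:20  {1,6,7,8,9,10}:15  {4,5,6,8,9,10}:1  {5,6,7,8,9,10}:6
  |U|=7: {0,1,6,7,8,9,10}:35  {1,5,6,7,8,9,10}:21  {3,4,5,6,8,9,10}:1  {4,5,6,7,8,9,10}:7
  |U|=8: {0,1,5,6,7,8,9,10}:56  {1,4,5,6,7,8,9,10}:28  {2,3,4,5,6,8,9,10}:1  {3,4,5,6,7,8,9,10}:8
  |U|=9: {0,1,4,5,6,7,8,9,10}:84  {1,3,4,5,6,7,8,9,10}:36  {2,3,4,5,6,7,8,9,10}:9
  start at 0(x): 45
  start at 2(c): 120
sum over floor = 165

165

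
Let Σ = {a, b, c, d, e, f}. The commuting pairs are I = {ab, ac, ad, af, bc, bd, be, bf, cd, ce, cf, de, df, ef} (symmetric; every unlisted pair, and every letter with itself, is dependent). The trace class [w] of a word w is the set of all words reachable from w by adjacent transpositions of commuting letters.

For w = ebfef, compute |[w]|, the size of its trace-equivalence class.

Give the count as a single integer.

30

drop 0:e onto floor
drop 1:b onto floor
drop 2:f onto floor
drop 3:e onto {0:e}
drop 4:f onto {2:f}
ground layer = {0:e, 1:b, 2:f}
drop-orders for the pieces not yet dropped (sum over which currently-grounded one goes next):
  1 to go: {1} 1  {3} 1  {4} 1
  2 to go: {0,3} 1  {1,3} 2  {1,4} 2  {2,4} 1  {3,4} 2
  3 to go: {0,1,3} 3  {0,3,4} 3  {1,2,4} 3  {1,3,4} 6  {2,3,4} 3
  if 0:e drops first: 12 orders
  if 1:b drops first: 6 orders
  if 2:f drops first: 12 orders
heap linearizations: 30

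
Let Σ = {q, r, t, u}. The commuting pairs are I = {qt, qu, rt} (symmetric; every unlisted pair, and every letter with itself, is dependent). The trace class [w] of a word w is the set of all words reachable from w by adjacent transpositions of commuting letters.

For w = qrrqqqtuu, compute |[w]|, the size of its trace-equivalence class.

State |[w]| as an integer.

#0=q has no predecessor
#1=r depends on [0:q]
#2=r depends on [1:r]
#3=q depends on [2:r]
#4=q depends on [3:q]
#5=q depends on [4:q]
#6=t has no predecessor
#7=u depends on [2:r, 6:t]
#8=u depends on [7:u]
sources: [0:q, 6:t]
N(rest) = Σ N(rest − s) over sources s of rest; N(one piece) = 1:
  size 1 → [5]=1  [8]=1
  size 2 → [4,5]=1  [5,8]=2  [7,8]=1
  size 3 → [3,4,5]=1  [4,5,8]=3  [5,7,8]=3  [6,7,8]=1
  size 4 → [3,4,5,8]=4  [4,5,7,8]=6  [5,6,7,8]=4
  size 5 → [3,4,5,7,8]=10  [4,5,6,7,8]=10
  size 6 → [2,3,4,5,7,8]=10  [3,4,5,6,7,8]=20
  size 7 → [1,2,3,4,5,7,8]=10  [2,3,4,5,6,7,8]=30
  first=0(q) contributes 40
  first=6(t) contributes 10
|[w]| = 50

50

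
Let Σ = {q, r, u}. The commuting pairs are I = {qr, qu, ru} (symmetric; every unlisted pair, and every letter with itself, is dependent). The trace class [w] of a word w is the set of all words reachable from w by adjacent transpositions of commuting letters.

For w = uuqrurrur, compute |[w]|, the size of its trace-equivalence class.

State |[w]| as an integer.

#0=u has no predecessor
#1=u depends on [0:u]
#2=q has no predecessor
#3=r has no predecessor
#4=u depends on [1:u]
#5=r depends on [3:r]
#6=r depends on [5:r]
#7=u depends on [4:u]
#8=r depends on [6:r]
sources: [0:u, 2:q, 3:r]
N(rest) = Σ N(rest − s) over sources s of rest; N(one piece) = 1:
  size 1 → [2]=1  [7]=1  [8]=1
  size 2 → [2,7]=2  [2,8]=2  [4,7]=1  [6,8]=1  [7,8]=2
  size 3 → [1,4,7]=1  [2,4,7]=3  [2,6,8]=3  [2,7,8]=6  [4,7,8]=3  [5,6,8]=1  [6,7,8]=3
  size 4 → [0,1,4,7]=1  [1,2,4,7]=4  [1,4,7,8]=4  [2,4,7,8]=12  [2,5,6,8]=4  [2,6,7,8]=12  [3,5,6,8]=1  [4,6,7,8]=6  [5,6,7,8]=4
  size 5 → [0,1,2,4,7]=5  [0,1,4,7,8]=5  [1,2,4,7,8]=20  [1,4,6,7,8]=10  [2,3,5,6,8]=5  [2,4,6,7,8]=30  [2,5,6,7,8]=20  [3,5,6,7,8]=5  [4,5,6,7,8]=10
  size 6 → [0,1,2,4,7,8]=30  [0,1,4,6,7,8]=15  [1,2,4,6,7,8]=60  [1,4,5,6,7,8]=20  [2,3,5,6,7,8]=30  [2,4,5,6,7,8]=60  [3,4,5,6,7,8]=15
  size 7 → [0,1,2,4,6,7,8]=105  [0,1,4,5,6,7,8]=35  [1,2,4,5,6,7,8]=140  [1,3,4,5,6,7,8]=35  [2,3,4,5,6,7,8]=105
  first=0(u) contributes 280
  first=2(q) contributes 70
  first=3(r) contributes 280
|[w]| = 630

630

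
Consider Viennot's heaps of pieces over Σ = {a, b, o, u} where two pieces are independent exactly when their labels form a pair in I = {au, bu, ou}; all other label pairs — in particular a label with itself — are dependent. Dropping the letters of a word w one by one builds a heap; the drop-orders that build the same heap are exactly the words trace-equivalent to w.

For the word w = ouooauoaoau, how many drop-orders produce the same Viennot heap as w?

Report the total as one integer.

165

#0=o has no predecessor
#1=u has no predecessor
#2=o depends on [0:o]
#3=o depends on [2:o]
#4=a depends on [3:o]
#5=u depends on [1:u]
#6=o depends on [4:a]
#7=a depends on [6:o]
#8=o depends on [7:a]
#9=a depends on [8:o]
#10=u depends on [5:u]
sources: [0:o, 1:u]
N(rest) = Σ N(rest − s) over sources s of rest; N(one piece) = 1:
  size 1 → [9]=1  [10]=1
  size 2 → [5,10]=1  [8,9]=1  [9,10]=2
  size 3 → [1,5,10]=1  [5,9,10]=3  [7,8,9]=1  [8,9,10]=3
  size 4 → [1,5,9,10]=4  [5,8,9,10]=6  [6,7,8,9]=1  [7,8,9,10]=4
  size 5 → [1,5,8,9,10]=10  [4,6,7,8,9]=1  [5,7,8,9,10]=10  [6,7,8,9,10]=5
  size 6 → [1,5,7,8,9,10]=20  [3,4,6,7,8,9]=1  [4,6,7,8,9,10]=6  [5,6,7,8,9,10]=15
  size 7 → [1,5,6,7,8,9,10]=35  [2,3,4,6,7,8,9]=1  [3,4,6,7,8,9,10]=7  [4,5,6,7,8,9,10]=21
  size 8 → [0,2,3,4,6,7,8,9]=1  [1,4,5,6,7,8,9,10]=56  [2,3,4,6,7,8,9,10]=8  [3,4,5,6,7,8,9,10]=28
  size 9 → [0,2,3,4,6,7,8,9,10]=9  [1,3,4,5,6,7,8,9,10]=84  [2,3,4,5,6,7,8,9,10]=36
  first=0(o) contributes 120
  first=1(u) contributes 45
|[w]| = 165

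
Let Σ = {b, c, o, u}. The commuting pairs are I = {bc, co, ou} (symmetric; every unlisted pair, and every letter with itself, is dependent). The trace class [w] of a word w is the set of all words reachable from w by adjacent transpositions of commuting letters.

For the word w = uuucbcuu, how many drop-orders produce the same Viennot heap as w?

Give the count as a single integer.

0(u) covers ∅
1(u) covers 0:u
2(u) covers 1:u
3(c) covers 2:u
4(b) covers 2:u
5(c) covers 3:c
6(u) covers 4:b, 5:c
7(u) covers 6:u
floor of heap: 0:u
completions by unplaced set U, small U first (add the entries for U minus each lowest piece of U):
  |U|=1: {7}:1
  |U|=2: {6,7}:1
  |U|=3: {4,6,7}:1  {5,6,7}:1
  |U|=4: {3,5,6,7}:1  {4,5,6,7}:2
  |U|=5: {3,4,5,6,7}:3
  |U|=6: {2,3,4,5,6,7}:3
  start at 0(u): 3

3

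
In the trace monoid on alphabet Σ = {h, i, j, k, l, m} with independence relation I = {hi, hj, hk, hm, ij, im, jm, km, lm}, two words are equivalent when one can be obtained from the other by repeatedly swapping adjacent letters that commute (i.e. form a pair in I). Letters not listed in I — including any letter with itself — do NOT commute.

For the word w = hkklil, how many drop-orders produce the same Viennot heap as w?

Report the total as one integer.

3

drop 0:h onto floor
drop 1:k onto floor
drop 2:k onto {1:k}
drop 3:l onto {0:h, 2:k}
drop 4:i onto {3:l}
drop 5:l onto {4:i}
ground layer = {0:h, 1:k}
drop-orders for the pieces not yet dropped (sum over which currently-grounded one goes next):
  1 to go: {5} 1
  2 to go: {4,5} 1
  3 to go: {3,4,5} 1
  4 to go: {0,3,4,5} 1  {2,3,4,5} 1
  if 0:h drops first: 1 orders
  if 1:k drops first: 2 orders
heap linearizations: 3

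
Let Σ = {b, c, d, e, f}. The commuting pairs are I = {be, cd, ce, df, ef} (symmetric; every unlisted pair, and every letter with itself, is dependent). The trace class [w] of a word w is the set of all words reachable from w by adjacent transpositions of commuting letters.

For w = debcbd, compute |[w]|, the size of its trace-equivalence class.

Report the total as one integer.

4

piece 0:d — minimal
piece 1:e rests on {0:d}
piece 2:b rests on {0:d}
piece 3:c rests on {2:b}
piece 4:b rests on {3:c}
piece 5:d rests on {1:e, 4:b}
minimal pieces: {0:d}
ways to finish when only these pieces remain (= sum over removing one remaining piece with nothing left below it):
  1 left: {5}→1
  2 left: {1,5}→1  {4,5}→1
  3 left: {1,4,5}→2  {3,4,5}→1
  4 left: {1,3,4,5}→3  {2,3,4,5}→1
  placing 0:d first → 4 extensions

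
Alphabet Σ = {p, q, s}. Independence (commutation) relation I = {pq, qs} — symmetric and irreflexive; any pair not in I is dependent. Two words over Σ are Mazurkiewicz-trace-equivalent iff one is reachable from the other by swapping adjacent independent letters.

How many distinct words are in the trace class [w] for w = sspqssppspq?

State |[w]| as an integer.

55

drop 0:s onto floor
drop 1:s onto {0:s}
drop 2:p onto {1:s}
drop 3:q onto floor
drop 4:s onto {2:p}
drop 5:s onto {4:s}
drop 6:p onto {5:s}
drop 7:p onto {6:p}
drop 8:s onto {7:p}
drop 9:p onto {8:s}
drop 10:q onto {3:q}
ground layer = {0:s, 3:q}
drop-orders for the pieces not yet dropped (sum over which currently-grounded one goes next):
  1 to go: {9} 1  {10} 1
  2 to go: {3,10} 1  {8,9} 1  {9,10} 2
  3 to go: {3,9,10} 3  {7,8,9} 1  {8,9,10} 3
  4 to go: {3,8,9,10} 6  {6,7,8,9} 1  {7,8,9,10} 4
  5 to go: {3,7,8,9,10} 10  {5,6,7,8,9} 1  {6,7,8,9,10} 5
  6 to go: {3,6,7,8,9,10} 15  {4,5,6,7,8,9} 1  {5,6,7,8,9,10} 6
  7 to go: {2,4,5,6,7,8,9} 1  {3,5,6,7,8,9,10} 21  {4,5,6,7,8,9,10} 7
  8 to go: {1,2,4,5,6,7,8,9} 1  {2,4,5,6,7,8,9,10} 8  {3,4,5,6,7,8,9,10} 28
  9 to go: {0,1,2,4,5,6,7,8,9} 1  {1,2,4,5,6,7,8,9,10} 9  {2,3,4,5,6,7,8,9,10} 36
  if 0:s drops first: 45 orders
  if 3:q drops first: 10 orders
heap linearizations: 55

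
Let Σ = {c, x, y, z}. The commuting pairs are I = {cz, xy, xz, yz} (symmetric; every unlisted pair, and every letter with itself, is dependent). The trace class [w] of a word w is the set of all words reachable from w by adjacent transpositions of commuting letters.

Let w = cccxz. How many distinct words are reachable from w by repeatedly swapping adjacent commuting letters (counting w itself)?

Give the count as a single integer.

5

0(c) covers ∅
1(c) covers 0:c
2(c) covers 1:c
3(x) covers 2:c
4(z) covers ∅
floor of heap: 0:c, 4:z
completions by unplaced set U, small U first (add the entries for U minus each lowest piece of U):
  |U|=1: {3}:1  {4}:1
  |U|=2: {2,3}:1  {3,4}:2
  |U|=3: {1,2,3}:1  {2,3,4}:3
  start at 0(c): 4
  start at 4(z): 1
sum over floor = 5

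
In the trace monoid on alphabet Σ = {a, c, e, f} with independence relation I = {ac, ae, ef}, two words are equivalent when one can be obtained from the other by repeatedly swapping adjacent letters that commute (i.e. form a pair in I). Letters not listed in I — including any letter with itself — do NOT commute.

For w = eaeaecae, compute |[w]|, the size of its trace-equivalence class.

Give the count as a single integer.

drop 0:e onto floor
drop 1:a onto floor
drop 2:e onto {0:e}
drop 3:a onto {1:a}
drop 4:e onto {2:e}
drop 5:c onto {4:e}
drop 6:a onto {3:a}
drop 7:e onto {5:c}
ground layer = {0:e, 1:a}
drop-orders for the pieces not yet dropped (sum over which currently-grounded one goes next):
  1 to go: {6} 1  {7} 1
  2 to go: {3,6} 1  {5,7} 1  {6,7} 2
  3 to go: {1,3,6} 1  {3,6,7} 3  {4,5,7} 1  {5,6,7} 3
  4 to go: {1,3,6,7} 4  {2,4,5,7} 1  {3,5,6,7} 6  {4,5,6,7} 4
  5 to go: {0,2,4,5,7} 1  {1,3,5,6,7} 10  {2,4,5,6,7} 5  {3,4,5,6,7} 10
  6 to go: {0,2,4,5,6,7} 6  {1,3,4,5,6,7} 20  {2,3,4,5,6,7} 15
  if 0:e drops first: 35 orders
  if 1:a drops first: 21 orders
heap linearizations: 56

56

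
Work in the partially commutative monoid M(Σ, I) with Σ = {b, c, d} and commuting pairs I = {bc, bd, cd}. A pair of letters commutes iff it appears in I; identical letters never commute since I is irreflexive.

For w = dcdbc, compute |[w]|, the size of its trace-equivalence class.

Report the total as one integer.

30

#0=d has no predecessor
#1=c has no predecessor
#2=d depends on [0:d]
#3=b has no predecessor
#4=c depends on [1:c]
sources: [0:d, 1:c, 3:b]
N(rest) = Σ N(rest − s) over sources s of rest; N(one piece) = 1:
  size 1 → [2]=1  [3]=1  [4]=1
  size 2 → [0,2]=1  [1,4]=1  [2,3]=2  [2,4]=2  [3,4]=2
  size 3 → [0,2,3]=3  [0,2,4]=3  [1,2,4]=3  [1,3,4]=3  [2,3,4]=6
  first=0(d) contributes 12
  first=1(c) contributes 12
  first=3(b) contributes 6
|[w]| = 30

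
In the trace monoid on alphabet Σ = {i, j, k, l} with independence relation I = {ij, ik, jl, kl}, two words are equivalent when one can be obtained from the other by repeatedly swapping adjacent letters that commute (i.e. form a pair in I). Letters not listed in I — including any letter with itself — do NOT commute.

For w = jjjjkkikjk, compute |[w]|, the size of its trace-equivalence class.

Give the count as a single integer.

drop 0:j onto floor
drop 1:j onto {0:j}
drop 2:j onto {1:j}
drop 3:j onto {2:j}
drop 4:k onto {3:j}
drop 5:k onto {4:k}
drop 6:i onto floor
drop 7:k onto {5:k}
drop 8:j onto {7:k}
drop 9:k onto {8:j}
ground layer = {0:j, 6:i}
drop-orders for the pieces not yet dropped (sum over which currently-grounded one goes next):
  1 to go: {6} 1  {9} 1
  2 to go: {6,9} 2  {8,9} 1
  3 to go: {6,8,9} 3  {7,8,9} 1
  4 to go: {5,7,8,9} 1  {6,7,8,9} 4
  5 to go: {4,5,7,8,9} 1  {5,6,7,8,9} 5
  6 to go: {3,4,5,7,8,9} 1  {4,5,6,7,8,9} 6
  7 to go: {2,3,4,5,7,8,9} 1  {3,4,5,6,7,8,9} 7
  8 to go: {1,2,3,4,5,7,8,9} 1  {2,3,4,5,6,7,8,9} 8
  if 0:j drops first: 9 orders
  if 6:i drops first: 1 orders
heap linearizations: 10

10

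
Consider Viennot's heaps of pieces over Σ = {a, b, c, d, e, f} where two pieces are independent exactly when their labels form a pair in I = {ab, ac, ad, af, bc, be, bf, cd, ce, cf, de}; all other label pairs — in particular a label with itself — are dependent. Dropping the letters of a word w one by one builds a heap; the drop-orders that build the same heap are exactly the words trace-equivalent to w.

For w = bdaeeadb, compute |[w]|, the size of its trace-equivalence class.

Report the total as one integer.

70

#0=b has no predecessor
#1=d depends on [0:b]
#2=a has no predecessor
#3=e depends on [2:a]
#4=e depends on [3:e]
#5=a depends on [4:e]
#6=d depends on [1:d]
#7=b depends on [6:d]
sources: [0:b, 2:a]
N(rest) = Σ N(rest − s) over sources s of rest; N(one piece) = 1:
  size 1 → [5]=1  [7]=1
  size 2 → [4,5]=1  [5,7]=2  [6,7]=1
  size 3 → [1,6,7]=1  [3,4,5]=1  [4,5,7]=3  [5,6,7]=3
  size 4 → [0,1,6,7]=1  [1,5,6,7]=4  [2,3,4,5]=1  [3,4,5,7]=4  [4,5,6,7]=6
  size 5 → [0,1,5,6,7]=5  [1,4,5,6,7]=10  [2,3,4,5,7]=5  [3,4,5,6,7]=10
  size 6 → [0,1,4,5,6,7]=15  [1,3,4,5,6,7]=20  [2,3,4,5,6,7]=15
  first=0(b) contributes 35
  first=2(a) contributes 35
|[w]| = 70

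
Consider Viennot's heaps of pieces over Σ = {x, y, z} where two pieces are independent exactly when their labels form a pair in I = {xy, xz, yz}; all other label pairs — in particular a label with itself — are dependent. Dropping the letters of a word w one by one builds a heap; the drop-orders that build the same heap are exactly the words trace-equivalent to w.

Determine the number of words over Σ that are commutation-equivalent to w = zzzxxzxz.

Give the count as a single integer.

56

piece 0:z — minimal
piece 1:z rests on {0:z}
piece 2:z rests on {1:z}
piece 3:x — minimal
piece 4:x rests on {3:x}
piece 5:z rests on {2:z}
piece 6:x rests on {4:x}
piece 7:z rests on {5:z}
minimal pieces: {0:z, 3:x}
ways to finish when only these pieces remain (= sum over removing one remaining piece with nothing left below it):
  1 left: {6}→1  {7}→1
  2 left: {4,6}→1  {5,7}→1  {6,7}→2
  3 left: {2,5,7}→1  {3,4,6}→1  {4,6,7}→3  {5,6,7}→3
  4 left: {1,2,5,7}→1  {2,5,6,7}→4  {3,4,6,7}→4  {4,5,6,7}→6
  5 left: {0,1,2,5,7}→1  {1,2,5,6,7}→5  {2,4,5,6,7}→10  {3,4,5,6,7}→10
  6 left: {0,1,2,5,6,7}→6  {1,2,4,5,6,7}→15  {2,3,4,5,6,7}→20
  placing 0:z first → 35 extensions
  placing 3:x first → 21 extensions
total linear extensions = 56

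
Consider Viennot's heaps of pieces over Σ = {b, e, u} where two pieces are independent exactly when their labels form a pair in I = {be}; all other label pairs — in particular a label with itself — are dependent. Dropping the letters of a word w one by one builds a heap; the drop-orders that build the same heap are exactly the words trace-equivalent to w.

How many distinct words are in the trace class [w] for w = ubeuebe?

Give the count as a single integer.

#0=u has no predecessor
#1=b depends on [0:u]
#2=e depends on [0:u]
#3=u depends on [1:b, 2:e]
#4=e depends on [3:u]
#5=b depends on [3:u]
#6=e depends on [4:e]
sources: [0:u]
N(rest) = Σ N(rest − s) over sources s of rest; N(one piece) = 1:
  size 1 → [5]=1  [6]=1
  size 2 → [4,6]=1  [5,6]=2
  size 3 → [4,5,6]=3
  size 4 → [3,4,5,6]=3
  size 5 → [1,3,4,5,6]=3  [2,3,4,5,6]=3
  first=0(u) contributes 6

6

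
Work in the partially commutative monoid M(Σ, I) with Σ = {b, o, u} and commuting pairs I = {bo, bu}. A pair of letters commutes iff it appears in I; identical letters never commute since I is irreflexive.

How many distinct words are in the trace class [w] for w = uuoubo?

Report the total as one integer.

6

drop 0:u onto floor
drop 1:u onto {0:u}
drop 2:o onto {1:u}
drop 3:u onto {2:o}
drop 4:b onto floor
drop 5:o onto {3:u}
ground layer = {0:u, 4:b}
drop-orders for the pieces not yet dropped (sum over which currently-grounded one goes next):
  1 to go: {4} 1  {5} 1
  2 to go: {3,5} 1  {4,5} 2
  3 to go: {2,3,5} 1  {3,4,5} 3
  4 to go: {1,2,3,5} 1  {2,3,4,5} 4
  if 0:u drops first: 5 orders
  if 4:b drops first: 1 orders
heap linearizations: 6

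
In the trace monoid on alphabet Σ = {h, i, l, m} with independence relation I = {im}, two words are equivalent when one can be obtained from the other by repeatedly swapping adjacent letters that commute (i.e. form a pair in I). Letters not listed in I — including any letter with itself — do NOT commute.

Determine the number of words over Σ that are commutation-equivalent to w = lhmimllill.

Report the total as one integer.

3

drop 0:l onto floor
drop 1:h onto {0:l}
drop 2:m onto {1:h}
drop 3:i onto {1:h}
drop 4:m onto {2:m}
drop 5:l onto {3:i, 4:m}
drop 6:l onto {5:l}
drop 7:i onto {6:l}
drop 8:l onto {7:i}
drop 9:l onto {8:l}
ground layer = {0:l}
drop-orders for the pieces not yet dropped (sum over which currently-grounded one goes next):
  1 to go: {9} 1
  2 to go: {8,9} 1
  3 to go: {7,8,9} 1
  4 to go: {6,7,8,9} 1
  5 to go: {5,6,7,8,9} 1
  6 to go: {3,5,6,7,8,9} 1  {4,5,6,7,8,9} 1
  7 to go: {2,4,5,6,7,8,9} 1  {3,4,5,6,7,8,9} 2
  8 to go: {2,3,4,5,6,7,8,9} 3
  if 0:l drops first: 3 orders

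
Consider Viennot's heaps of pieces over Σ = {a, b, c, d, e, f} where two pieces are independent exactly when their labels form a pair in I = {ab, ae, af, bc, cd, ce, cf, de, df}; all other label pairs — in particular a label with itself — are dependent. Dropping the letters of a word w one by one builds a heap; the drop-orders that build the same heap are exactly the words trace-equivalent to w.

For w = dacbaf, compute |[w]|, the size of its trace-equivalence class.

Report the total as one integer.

10

drop 0:d onto floor
drop 1:a onto {0:d}
drop 2:c onto {1:a}
drop 3:b onto {0:d}
drop 4:a onto {2:c}
drop 5:f onto {3:b}
ground layer = {0:d}
drop-orders for the pieces not yet dropped (sum over which currently-grounded one goes next):
  1 to go: {4} 1  {5} 1
  2 to go: {2,4} 1  {3,5} 1  {4,5} 2
  3 to go: {1,2,4} 1  {2,4,5} 3  {3,4,5} 3
  4 to go: {1,2,4,5} 4  {2,3,4,5} 6
  if 0:d drops first: 10 orders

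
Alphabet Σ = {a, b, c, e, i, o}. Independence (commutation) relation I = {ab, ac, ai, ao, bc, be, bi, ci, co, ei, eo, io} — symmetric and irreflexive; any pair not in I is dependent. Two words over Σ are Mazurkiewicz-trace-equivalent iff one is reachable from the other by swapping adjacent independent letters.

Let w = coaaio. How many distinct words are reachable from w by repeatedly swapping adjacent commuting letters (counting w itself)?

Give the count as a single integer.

drop 0:c onto floor
drop 1:o onto floor
drop 2:a onto floor
drop 3:a onto {2:a}
drop 4:i onto floor
drop 5:o onto {1:o}
ground layer = {0:c, 1:o, 2:a, 4:i}
drop-orders for the pieces not yet dropped (sum over which currently-grounded one goes next):
  1 to go: {0} 1  {3} 1  {4} 1  {5} 1
  2 to go: {0,3} 2  {0,4} 2  {0,5} 2  {1,5} 1  {2,3} 1  {3,4} 2  {3,5} 2  {4,5} 2
  3 to go: {0,1,5} 3  {0,2,3} 3  {0,3,4} 6  {0,3,5} 6  {0,4,5} 6  {1,3,5} 3  {1,4,5} 3  {2,3,4} 3  {2,3,5} 3  {3,4,5} 6
  4 to go: {0,1,3,5} 12  {0,1,4,5} 12  {0,2,3,4} 12  {0,2,3,5} 12  {0,3,4,5} 24  {1,2,3,5} 6  {1,3,4,5} 12  {2,3,4,5} 12
  if 0:c drops first: 30 orders
  if 1:o drops first: 60 orders
  if 2:a drops first: 60 orders
  if 4:i drops first: 30 orders
heap linearizations: 180

180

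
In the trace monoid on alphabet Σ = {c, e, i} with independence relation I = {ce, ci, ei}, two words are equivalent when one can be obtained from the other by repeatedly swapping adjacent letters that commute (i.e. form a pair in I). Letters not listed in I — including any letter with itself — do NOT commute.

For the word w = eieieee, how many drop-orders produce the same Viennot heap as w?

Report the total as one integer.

21

#0=e has no predecessor
#1=i has no predecessor
#2=e depends on [0:e]
#3=i depends on [1:i]
#4=e depends on [2:e]
#5=e depends on [4:e]
#6=e depends on [5:e]
sources: [0:e, 1:i]
N(rest) = Σ N(rest − s) over sources s of rest; N(one piece) = 1:
  size 1 → [3]=1  [6]=1
  size 2 → [1,3]=1  [3,6]=2  [5,6]=1
  size 3 → [1,3,6]=3  [3,5,6]=3  [4,5,6]=1
  size 4 → [1,3,5,6]=6  [2,4,5,6]=1  [3,4,5,6]=4
  size 5 → [0,2,4,5,6]=1  [1,3,4,5,6]=10  [2,3,4,5,6]=5
  first=0(e) contributes 15
  first=1(i) contributes 6
|[w]| = 21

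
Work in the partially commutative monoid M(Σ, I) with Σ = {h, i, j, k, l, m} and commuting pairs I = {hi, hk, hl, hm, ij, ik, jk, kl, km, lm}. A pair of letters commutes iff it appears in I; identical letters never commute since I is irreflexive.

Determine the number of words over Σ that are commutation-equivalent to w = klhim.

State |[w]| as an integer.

20

drop 0:k onto floor
drop 1:l onto floor
drop 2:h onto floor
drop 3:i onto {1:l}
drop 4:m onto {3:i}
ground layer = {0:k, 1:l, 2:h}
drop-orders for the pieces not yet dropped (sum over which currently-grounded one goes next):
  1 to go: {0} 1  {2} 1  {4} 1
  2 to go: {0,2} 2  {0,4} 2  {2,4} 2  {3,4} 1
  3 to go: {0,2,4} 6  {0,3,4} 3  {1,3,4} 1  {2,3,4} 3
  if 0:k drops first: 4 orders
  if 1:l drops first: 12 orders
  if 2:h drops first: 4 orders
heap linearizations: 20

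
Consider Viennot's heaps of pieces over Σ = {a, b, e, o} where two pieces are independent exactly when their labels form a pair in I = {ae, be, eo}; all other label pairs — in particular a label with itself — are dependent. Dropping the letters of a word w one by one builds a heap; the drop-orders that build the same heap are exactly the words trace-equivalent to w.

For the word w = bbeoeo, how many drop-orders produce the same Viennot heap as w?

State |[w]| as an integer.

drop 0:b onto floor
drop 1:b onto {0:b}
drop 2:e onto floor
drop 3:o onto {1:b}
drop 4:e onto {2:e}
drop 5:o onto {3:o}
ground layer = {0:b, 2:e}
drop-orders for the pieces not yet dropped (sum over which currently-grounded one goes next):
  1 to go: {4} 1  {5} 1
  2 to go: {2,4} 1  {3,5} 1  {4,5} 2
  3 to go: {1,3,5} 1  {2,4,5} 3  {3,4,5} 3
  4 to go: {0,1,3,5} 1  {1,3,4,5} 4  {2,3,4,5} 6
  if 0:b drops first: 10 orders
  if 2:e drops first: 5 orders
heap linearizations: 15

15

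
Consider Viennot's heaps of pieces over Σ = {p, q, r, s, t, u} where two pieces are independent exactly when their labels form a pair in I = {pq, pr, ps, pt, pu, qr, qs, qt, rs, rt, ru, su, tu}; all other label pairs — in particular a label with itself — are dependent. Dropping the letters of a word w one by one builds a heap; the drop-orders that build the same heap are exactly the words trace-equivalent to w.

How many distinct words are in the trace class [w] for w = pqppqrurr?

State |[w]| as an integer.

drop 0:p onto floor
drop 1:q onto floor
drop 2:p onto {0:p}
drop 3:p onto {2:p}
drop 4:q onto {1:q}
drop 5:r onto floor
drop 6:u onto {4:q}
drop 7:r onto {5:r}
drop 8:r onto {7:r}
ground layer = {0:p, 1:q, 5:r}
drop-orders for the pieces not yet dropped (sum over which currently-grounded one goes next):
  1 to go: {3} 1  {6} 1  {8} 1
  2 to go: {2,3} 1  {3,6} 2  {3,8} 2  {4,6} 1  {6,8} 2  {7,8} 1
  3 to go: {0,2,3} 1  {1,4,6} 1  {2,3,6} 3  {2,3,8} 3  {3,4,6} 3  {3,6,8} 6  {3,7,8} 3  {4,6,8} 3  {5,7,8} 1  {6,7,8} 3
  4 to go: {0,2,3,6} 4  {0,2,3,8} 4  {1,3,4,6} 4  {1,4,6,8} 4  {2,3,4,6} 6  {2,3,6,8} 12  {2,3,7,8} 6  {3,4,6,8} 12  {3,5,7,8} 4  {3,6,7,8} 12  {4,6,7,8} 6  {5,6,7,8} 4
  5 to go: {0,2,3,4,6} 10  {0,2,3,6,8} 20  {0,2,3,7,8} 10  {1,2,3,4,6} 10  {1,3,4,6,8} 20  {1,4,6,7,8} 10  {2,3,4,6,8} 30  {2,3,5,7,8} 10  {2,3,6,7,8} 30  {3,4,6,7,8} 30  {3,5,6,7,8} 20  {4,5,6,7,8} 10
  6 to go: {0,1,2,3,4,6} 20  {0,2,3,4,6,8} 60  {0,2,3,5,7,8} 20  {0,2,3,6,7,8} 60  {1,2,3,4,6,8} 60  {1,3,4,6,7,8} 60  {1,4,5,6,7,8} 20  {2,3,4,6,7,8} 90  {2,3,5,6,7,8} 60  {3,4,5,6,7,8} 60
  7 to go: {0,1,2,3,4,6,8} 140  {0,2,3,4,6,7,8} 210  {0,2,3,5,6,7,8} 140  {1,2,3,4,6,7,8} 210  {1,3,4,5,6,7,8} 140  {2,3,4,5,6,7,8} 210
  if 0:p drops first: 560 orders
  if 1:q drops first: 560 orders
  if 5:r drops first: 560 orders
heap linearizations: 1680

1680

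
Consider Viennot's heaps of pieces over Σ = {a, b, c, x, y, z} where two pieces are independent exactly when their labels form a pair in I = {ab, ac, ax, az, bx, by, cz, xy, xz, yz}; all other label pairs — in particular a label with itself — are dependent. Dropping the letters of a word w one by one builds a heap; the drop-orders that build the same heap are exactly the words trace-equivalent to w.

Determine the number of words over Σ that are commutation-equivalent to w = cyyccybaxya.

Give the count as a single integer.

30

piece 0:c — minimal
piece 1:y rests on {0:c}
piece 2:y rests on {1:y}
piece 3:c rests on {2:y}
piece 4:c rests on {3:c}
piece 5:y rests on {4:c}
piece 6:b rests on {4:c}
piece 7:a rests on {5:y}
piece 8:x rests on {4:c}
piece 9:y rests on {7:a}
piece 10:a rests on {9:y}
minimal pieces: {0:c}
ways to finish when only these pieces remain (= sum over removing one remaining piece with nothing left below it):
  1 left: {6}→1  {8}→1  {10}→1
  2 left: {6,8}→2  {6,10}→2  {8,10}→2  {9,10}→1
  3 left: {6,8,10}→6  {6,9,10}→3  {7,9,10}→1  {8,9,10}→3
  4 left: {5,7,9,10}→1  {6,7,9,10}→4  {6,8,9,10}→12  {7,8,9,10}→4
  5 left: {5,6,7,9,10}→5  {5,7,8,9,10}→5  {6,7,8,9,10}→20
  6 left: {5,6,7,8,9,10}→30
  7 left: {4,5,6,7,8,9,10}→30
  8 left: {3,4,5,6,7,8,9,10}→30
  9 left: {2,3,4,5,6,7,8,9,10}→30
  placing 0:c first → 30 extensions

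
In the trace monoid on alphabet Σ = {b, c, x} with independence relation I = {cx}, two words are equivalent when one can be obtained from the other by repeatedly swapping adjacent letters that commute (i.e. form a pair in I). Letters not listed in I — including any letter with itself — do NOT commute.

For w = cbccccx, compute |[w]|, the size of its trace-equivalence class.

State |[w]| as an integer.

5

piece 0:c — minimal
piece 1:b rests on {0:c}
piece 2:c rests on {1:b}
piece 3:c rests on {2:c}
piece 4:c rests on {3:c}
piece 5:c rests on {4:c}
piece 6:x rests on {1:b}
minimal pieces: {0:c}
ways to finish when only these pieces remain (= sum over removing one remaining piece with nothing left below it):
  1 left: {5}→1  {6}→1
  2 left: {4,5}→1  {5,6}→2
  3 left: {3,4,5}→1  {4,5,6}→3
  4 left: {2,3,4,5}→1  {3,4,5,6}→4
  5 left: {2,3,4,5,6}→5
  placing 0:c first → 5 extensions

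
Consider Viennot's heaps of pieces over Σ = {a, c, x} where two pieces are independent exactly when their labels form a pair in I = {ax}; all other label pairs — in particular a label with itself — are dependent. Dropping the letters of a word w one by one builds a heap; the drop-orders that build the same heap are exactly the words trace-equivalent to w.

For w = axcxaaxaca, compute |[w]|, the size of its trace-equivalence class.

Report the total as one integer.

drop 0:a onto floor
drop 1:x onto floor
drop 2:c onto {0:a, 1:x}
drop 3:x onto {2:c}
drop 4:a onto {2:c}
drop 5:a onto {4:a}
drop 6:x onto {3:x}
drop 7:a onto {5:a}
drop 8:c onto {6:x, 7:a}
drop 9:a onto {8:c}
ground layer = {0:a, 1:x}
drop-orders for the pieces not yet dropped (sum over which currently-grounded one goes next):
  1 to go: {9} 1
  2 to go: {8,9} 1
  3 to go: {6,8,9} 1  {7,8,9} 1
  4 to go: {3,6,8,9} 1  {5,7,8,9} 1  {6,7,8,9} 2
  5 to go: {3,6,7,8,9} 3  {4,5,7,8,9} 1  {5,6,7,8,9} 3
  6 to go: {3,5,6,7,8,9} 6  {4,5,6,7,8,9} 4
  7 to go: {3,4,5,6,7,8,9} 10
  8 to go: {2,3,4,5,6,7,8,9} 10
  if 0:a drops first: 10 orders
  if 1:x drops first: 10 orders
heap linearizations: 20

20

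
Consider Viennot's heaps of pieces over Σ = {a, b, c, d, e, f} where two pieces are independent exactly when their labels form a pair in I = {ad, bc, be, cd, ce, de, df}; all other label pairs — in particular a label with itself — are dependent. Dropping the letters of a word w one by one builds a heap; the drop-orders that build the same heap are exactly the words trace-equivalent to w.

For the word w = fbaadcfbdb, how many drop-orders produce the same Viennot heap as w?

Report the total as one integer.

0(f) covers ∅
1(b) covers 0:f
2(a) covers 1:b
3(a) covers 2:a
4(d) covers 1:b
5(c) covers 3:a
6(f) covers 5:c
7(b) covers 4:d, 6:f
8(d) covers 7:b
9(b) covers 8:d
floor of heap: 0:f
completions by unplaced set U, small U first (add the entries for U minus each lowest piece of U):
  |U|=1: {9}:1
  |U|=2: {8,9}:1
  |U|=3: {7,8,9}:1
  |U|=4: {4,7,8,9}:1  {6,7,8,9}:1
  |U|=5: {4,6,7,8,9}:2  {5,6,7,8,9}:1
  |U|=6: {3,5,6,7,8,9}:1  {4,5,6,7,8,9}:3
  |U|=7: {2,3,5,6,7,8,9}:1  {3,4,5,6,7,8,9}:4
  |U|=8: {2,3,4,5,6,7,8,9}:5
  start at 0(f): 5

5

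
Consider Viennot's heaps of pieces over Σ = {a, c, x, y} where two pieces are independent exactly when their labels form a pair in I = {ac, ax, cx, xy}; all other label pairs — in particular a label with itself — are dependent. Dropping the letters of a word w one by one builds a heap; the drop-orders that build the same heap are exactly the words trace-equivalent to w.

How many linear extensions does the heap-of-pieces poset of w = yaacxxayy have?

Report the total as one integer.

144

#0=y has no predecessor
#1=a depends on [0:y]
#2=a depends on [1:a]
#3=c depends on [0:y]
#4=x has no predecessor
#5=x depends on [4:x]
#6=a depends on [2:a]
#7=y depends on [3:c, 6:a]
#8=y depends on [7:y]
sources: [0:y, 4:x]
N(rest) = Σ N(rest − s) over sources s of rest; N(one piece) = 1:
  size 1 → [5]=1  [8]=1
  size 2 → [4,5]=1  [5,8]=2  [7,8]=1
  size 3 → [3,7,8]=1  [4,5,8]=3  [5,7,8]=3  [6,7,8]=1
  size 4 → [2,6,7,8]=1  [3,5,7,8]=4  [3,6,7,8]=2  [4,5,7,8]=6  [5,6,7,8]=4
  size 5 → [1,2,6,7,8]=1  [2,3,6,7,8]=3  [2,5,6,7,8]=5  [3,4,5,7,8]=10  [3,5,6,7,8]=10  [4,5,6,7,8]=10
  size 6 → [1,2,3,6,7,8]=4  [1,2,5,6,7,8]=6  [2,3,5,6,7,8]=18  [2,4,5,6,7,8]=15  [3,4,5,6,7,8]=30
  size 7 → [0,1,2,3,6,7,8]=4  [1,2,3,5,6,7,8]=28  [1,2,4,5,6,7,8]=21  [2,3,4,5,6,7,8]=63
  first=0(y) contributes 112
  first=4(x) contributes 32
|[w]| = 144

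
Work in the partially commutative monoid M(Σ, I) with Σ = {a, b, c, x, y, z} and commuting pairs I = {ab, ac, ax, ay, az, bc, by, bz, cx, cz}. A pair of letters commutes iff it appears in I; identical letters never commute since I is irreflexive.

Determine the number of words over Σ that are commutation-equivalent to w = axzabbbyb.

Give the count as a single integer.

540

#0=a has no predecessor
#1=x has no predecessor
#2=z depends on [1:x]
#3=a depends on [0:a]
#4=b depends on [1:x]
#5=b depends on [4:b]
#6=b depends on [5:b]
#7=y depends on [2:z]
#8=b depends on [6:b]
sources: [0:a, 1:x]
N(rest) = Σ N(rest − s) over sources s of rest; N(one piece) = 1:
  size 1 → [3]=1  [7]=1  [8]=1
  size 2 → [0,3]=1  [2,7]=1  [3,7]=2  [3,8]=2  [6,8]=1  [7,8]=2
  size 3 → [0,3,7]=3  [0,3,8]=3  [2,3,7]=3  [2,7,8]=3  [3,6,8]=3  [3,7,8]=6  [5,6,8]=1  [6,7,8]=3
  size 4 → [0,2,3,7]=6  [0,3,6,8]=6  [0,3,7,8]=12  [2,3,7,8]=12  [2,6,7,8]=6  [3,5,6,8]=4  [3,6,7,8]=12  [4,5,6,8]=1  [5,6,7,8]=4
  size 5 → [0,2,3,7,8]=30  [0,3,5,6,8]=10  [0,3,6,7,8]=30  [2,3,6,7,8]=30  [2,5,6,7,8]=10  [3,4,5,6,8]=5  [3,5,6,7,8]=20  [4,5,6,7,8]=5
  size 6 → [0,2,3,6,7,8]=90  [0,3,4,5,6,8]=15  [0,3,5,6,7,8]=60  [2,3,5,6,7,8]=60  [2,4,5,6,7,8]=15  [3,4,5,6,7,8]=30
  size 7 → [0,2,3,5,6,7,8]=210  [0,3,4,5,6,7,8]=105  [1,2,4,5,6,7,8]=15  [2,3,4,5,6,7,8]=105
  first=0(a) contributes 120
  first=1(x) contributes 420
|[w]| = 540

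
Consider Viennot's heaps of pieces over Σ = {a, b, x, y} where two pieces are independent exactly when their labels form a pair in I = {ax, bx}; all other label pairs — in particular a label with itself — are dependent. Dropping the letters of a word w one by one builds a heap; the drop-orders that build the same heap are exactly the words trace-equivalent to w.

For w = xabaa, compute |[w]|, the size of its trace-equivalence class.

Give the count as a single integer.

#0=x has no predecessor
#1=a has no predecessor
#2=b depends on [1:a]
#3=a depends on [2:b]
#4=a depends on [3:a]
sources: [0:x, 1:a]
N(rest) = Σ N(rest − s) over sources s of rest; N(one piece) = 1:
  size 1 → [0]=1  [4]=1
  size 2 → [0,4]=2  [3,4]=1
  size 3 → [0,3,4]=3  [2,3,4]=1
  first=0(x) contributes 1
  first=1(a) contributes 4
|[w]| = 5

5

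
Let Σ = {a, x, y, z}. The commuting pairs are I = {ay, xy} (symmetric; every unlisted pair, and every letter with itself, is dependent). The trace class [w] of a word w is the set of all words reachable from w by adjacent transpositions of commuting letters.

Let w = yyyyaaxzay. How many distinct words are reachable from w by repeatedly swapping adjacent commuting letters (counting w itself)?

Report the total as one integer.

#0=y has no predecessor
#1=y depends on [0:y]
#2=y depends on [1:y]
#3=y depends on [2:y]
#4=a has no predecessor
#5=a depends on [4:a]
#6=x depends on [5:a]
#7=z depends on [3:y, 6:x]
#8=a depends on [7:z]
#9=y depends on [7:z]
sources: [0:y, 4:a]
N(rest) = Σ N(rest − s) over sources s of rest; N(one piece) = 1:
  size 1 → [8]=1  [9]=1
  size 2 → [8,9]=2
  size 3 → [7,8,9]=2
  size 4 → [3,7,8,9]=2  [6,7,8,9]=2
  size 5 → [2,3,7,8,9]=2  [3,6,7,8,9]=4  [5,6,7,8,9]=2
  size 6 → [1,2,3,7,8,9]=2  [2,3,6,7,8,9]=6  [3,5,6,7,8,9]=6  [4,5,6,7,8,9]=2
  size 7 → [0,1,2,3,7,8,9]=2  [1,2,3,6,7,8,9]=8  [2,3,5,6,7,8,9]=12  [3,4,5,6,7,8,9]=8
  size 8 → [0,1,2,3,6,7,8,9]=10  [1,2,3,5,6,7,8,9]=20  [2,3,4,5,6,7,8,9]=20
  first=0(y) contributes 40
  first=4(a) contributes 30
|[w]| = 70

70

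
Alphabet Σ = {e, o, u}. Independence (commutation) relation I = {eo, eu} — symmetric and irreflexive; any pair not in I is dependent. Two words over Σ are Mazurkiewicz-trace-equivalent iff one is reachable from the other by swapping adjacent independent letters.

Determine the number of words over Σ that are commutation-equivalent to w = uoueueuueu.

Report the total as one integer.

120

#0=u has no predecessor
#1=o depends on [0:u]
#2=u depends on [1:o]
#3=e has no predecessor
#4=u depends on [2:u]
#5=e depends on [3:e]
#6=u depends on [4:u]
#7=u depends on [6:u]
#8=e depends on [5:e]
#9=u depends on [7:u]
sources: [0:u, 3:e]
N(rest) = Σ N(rest − s) over sources s of rest; N(one piece) = 1:
  size 1 → [8]=1  [9]=1
  size 2 → [5,8]=1  [7,9]=1  [8,9]=2
  size 3 → [3,5,8]=1  [5,8,9]=3  [6,7,9]=1  [7,8,9]=3
  size 4 → [3,5,8,9]=4  [4,6,7,9]=1  [5,7,8,9]=6  [6,7,8,9]=4
  size 5 → [2,4,6,7,9]=1  [3,5,7,8,9]=10  [4,6,7,8,9]=5  [5,6,7,8,9]=10
  size 6 → [1,2,4,6,7,9]=1  [2,4,6,7,8,9]=6  [3,5,6,7,8,9]=20  [4,5,6,7,8,9]=15
  size 7 → [0,1,2,4,6,7,9]=1  [1,2,4,6,7,8,9]=7  [2,4,5,6,7,8,9]=21  [3,4,5,6,7,8,9]=35
  size 8 → [0,1,2,4,6,7,8,9]=8  [1,2,4,5,6,7,8,9]=28  [2,3,4,5,6,7,8,9]=56
  first=0(u) contributes 84
  first=3(e) contributes 36
|[w]| = 120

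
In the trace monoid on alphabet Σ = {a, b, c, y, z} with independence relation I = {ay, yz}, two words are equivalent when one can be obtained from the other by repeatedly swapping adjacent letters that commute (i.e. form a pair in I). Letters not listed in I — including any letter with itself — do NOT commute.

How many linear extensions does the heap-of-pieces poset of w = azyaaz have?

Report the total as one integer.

6

piece 0:a — minimal
piece 1:z rests on {0:a}
piece 2:y — minimal
piece 3:a rests on {1:z}
piece 4:a rests on {3:a}
piece 5:z rests on {4:a}
minimal pieces: {0:a, 2:y}
ways to finish when only these pieces remain (= sum over removing one remaining piece with nothing left below it):
  1 left: {2}→1  {5}→1
  2 left: {2,5}→2  {4,5}→1
  3 left: {2,4,5}→3  {3,4,5}→1
  4 left: {1,3,4,5}→1  {2,3,4,5}→4
  placing 0:a first → 5 extensions
  placing 2:y first → 1 extensions
total linear extensions = 6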